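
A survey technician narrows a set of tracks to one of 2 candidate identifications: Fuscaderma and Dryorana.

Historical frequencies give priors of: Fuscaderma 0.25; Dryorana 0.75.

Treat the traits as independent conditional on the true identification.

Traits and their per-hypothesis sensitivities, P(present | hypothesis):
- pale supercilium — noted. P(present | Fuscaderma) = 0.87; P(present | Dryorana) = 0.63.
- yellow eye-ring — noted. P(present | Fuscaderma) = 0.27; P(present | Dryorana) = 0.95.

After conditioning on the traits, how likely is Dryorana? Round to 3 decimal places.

By Bayes' rule with conditional independence, the unnormalized weight for each hypothesis is prior × ∏ likelihoods:
  Fuscaderma: 0.25 × 0.87 × 0.27 = 0.058725
  Dryorana: 0.75 × 0.63 × 0.95 = 0.44888
The unnormalized weights sum to 0.5076.
P(Dryorana | evidence) = 0.44888 / 0.5076 ≈ 0.884.

0.884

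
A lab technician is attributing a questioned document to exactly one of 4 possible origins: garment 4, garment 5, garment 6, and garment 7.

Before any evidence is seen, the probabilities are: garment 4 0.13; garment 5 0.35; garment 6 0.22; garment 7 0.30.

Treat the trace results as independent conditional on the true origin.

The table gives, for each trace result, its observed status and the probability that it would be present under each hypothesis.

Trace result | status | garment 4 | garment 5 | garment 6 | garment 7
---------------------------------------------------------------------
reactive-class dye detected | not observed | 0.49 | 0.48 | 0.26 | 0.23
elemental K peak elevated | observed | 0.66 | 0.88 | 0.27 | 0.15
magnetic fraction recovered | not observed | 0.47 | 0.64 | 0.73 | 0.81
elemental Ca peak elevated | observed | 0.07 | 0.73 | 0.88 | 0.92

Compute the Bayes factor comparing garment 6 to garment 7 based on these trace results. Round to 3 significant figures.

2.35

Joint likelihood of the trace result pattern under each hypothesis (using 1 − P(present | H) for each absent trace result):
  garment 6: (1 − 0.26) × 0.27 × (1 − 0.73) × 0.88 = 0.047472
  garment 7: (1 − 0.23) × 0.15 × (1 − 0.81) × 0.92 = 0.020189
Bayes factor = 0.047472 / 0.020189 ≈ 2.35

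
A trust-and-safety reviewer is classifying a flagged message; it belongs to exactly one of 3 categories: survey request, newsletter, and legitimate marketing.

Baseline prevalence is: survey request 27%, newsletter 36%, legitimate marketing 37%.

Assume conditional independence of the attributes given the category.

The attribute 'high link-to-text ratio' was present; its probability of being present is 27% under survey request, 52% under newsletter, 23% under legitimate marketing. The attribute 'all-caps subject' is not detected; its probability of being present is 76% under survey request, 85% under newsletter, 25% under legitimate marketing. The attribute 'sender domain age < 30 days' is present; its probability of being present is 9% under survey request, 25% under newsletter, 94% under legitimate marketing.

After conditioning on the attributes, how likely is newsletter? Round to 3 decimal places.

Multiply each prior by the joint likelihood of the attribute pattern (using 1 − P(present | H) for each absent attribute):
  survey request: 0.27 × 0.27 × (1 − 0.76) × 0.09 = 0.0015746
  newsletter: 0.36 × 0.52 × (1 − 0.85) × 0.25 = 0.00702
  legitimate marketing: 0.37 × 0.23 × (1 − 0.25) × 0.94 = 0.059996
Normalizing constant Z = 0.0015746 + 0.00702 + 0.059996 = 0.06859.
P(newsletter | evidence) = 0.00702 / 0.06859 ≈ 0.102.

0.102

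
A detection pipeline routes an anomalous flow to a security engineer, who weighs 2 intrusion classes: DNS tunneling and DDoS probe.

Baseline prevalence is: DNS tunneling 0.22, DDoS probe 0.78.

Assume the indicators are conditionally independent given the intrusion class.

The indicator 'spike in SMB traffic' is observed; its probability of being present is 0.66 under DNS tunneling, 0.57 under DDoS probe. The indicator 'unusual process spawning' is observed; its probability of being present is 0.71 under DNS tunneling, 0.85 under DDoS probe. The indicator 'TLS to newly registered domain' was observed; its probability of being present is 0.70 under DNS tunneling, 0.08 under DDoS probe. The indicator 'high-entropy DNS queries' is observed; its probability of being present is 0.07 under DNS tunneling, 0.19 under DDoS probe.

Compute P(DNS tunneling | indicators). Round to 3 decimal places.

0.468

By Bayes' rule with conditional independence, the unnormalized weight for each hypothesis is prior × ∏ likelihoods:
  DNS tunneling: 0.22 × 0.66 × 0.71 × 0.70 × 0.07 = 0.0050515
  DDoS probe: 0.78 × 0.57 × 0.85 × 0.08 × 0.19 = 0.0057442
Marginal likelihood of the evidence = 0.010796.
P(DNS tunneling | evidence) = 0.0050515 / 0.010796 ≈ 0.468.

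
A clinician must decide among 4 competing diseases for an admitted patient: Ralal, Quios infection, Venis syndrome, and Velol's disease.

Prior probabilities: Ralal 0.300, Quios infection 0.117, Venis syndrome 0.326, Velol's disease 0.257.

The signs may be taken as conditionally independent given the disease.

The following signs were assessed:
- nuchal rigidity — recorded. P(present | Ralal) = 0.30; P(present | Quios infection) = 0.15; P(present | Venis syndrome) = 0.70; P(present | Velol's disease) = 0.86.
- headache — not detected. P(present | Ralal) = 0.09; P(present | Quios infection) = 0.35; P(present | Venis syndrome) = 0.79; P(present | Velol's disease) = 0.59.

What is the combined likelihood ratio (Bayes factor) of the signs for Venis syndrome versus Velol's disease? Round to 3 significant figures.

0.417

Joint likelihood of the sign pattern under each hypothesis (using 1 − P(present | H) for each absent sign):
  Venis syndrome: 0.70 × (1 − 0.79) = 0.147
  Velol's disease: 0.86 × (1 − 0.59) = 0.3526
Bayes factor = 0.147 / 0.3526 ≈ 0.417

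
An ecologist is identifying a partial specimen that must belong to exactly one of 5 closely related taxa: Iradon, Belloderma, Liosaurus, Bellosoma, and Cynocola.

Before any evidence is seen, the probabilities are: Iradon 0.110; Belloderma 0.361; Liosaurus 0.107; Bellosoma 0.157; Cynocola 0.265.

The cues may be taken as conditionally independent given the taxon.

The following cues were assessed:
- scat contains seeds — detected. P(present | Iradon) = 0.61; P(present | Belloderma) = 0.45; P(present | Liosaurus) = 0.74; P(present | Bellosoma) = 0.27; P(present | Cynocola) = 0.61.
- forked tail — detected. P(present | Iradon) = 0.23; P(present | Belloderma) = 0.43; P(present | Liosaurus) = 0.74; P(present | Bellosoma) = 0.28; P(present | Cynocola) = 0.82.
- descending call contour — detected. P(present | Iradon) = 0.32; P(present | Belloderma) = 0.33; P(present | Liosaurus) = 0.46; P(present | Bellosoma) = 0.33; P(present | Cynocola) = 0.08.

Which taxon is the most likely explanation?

Multiply each prior by the joint likelihood of the cue pattern:
  Iradon: 0.110 × 0.61 × 0.23 × 0.32 = 0.0049386
  Belloderma: 0.361 × 0.45 × 0.43 × 0.33 = 0.023052
  Liosaurus: 0.107 × 0.74 × 0.74 × 0.46 = 0.026953
  Bellosoma: 0.157 × 0.27 × 0.28 × 0.33 = 0.0039168
  Cynocola: 0.265 × 0.61 × 0.82 × 0.08 = 0.010604
Marginal likelihood of the evidence = 0.069464.
P(Iradon | evidence) ≈ 0.0049386 / 0.069464 ≈ 0.071
P(Belloderma | evidence) ≈ 0.023052 / 0.069464 ≈ 0.332
P(Liosaurus | evidence) ≈ 0.026953 / 0.069464 ≈ 0.388
P(Bellosoma | evidence) ≈ 0.0039168 / 0.069464 ≈ 0.056
P(Cynocola | evidence) ≈ 0.010604 / 0.069464 ≈ 0.153
The largest is 0.388, so Liosaurus is most probable.

Liosaurus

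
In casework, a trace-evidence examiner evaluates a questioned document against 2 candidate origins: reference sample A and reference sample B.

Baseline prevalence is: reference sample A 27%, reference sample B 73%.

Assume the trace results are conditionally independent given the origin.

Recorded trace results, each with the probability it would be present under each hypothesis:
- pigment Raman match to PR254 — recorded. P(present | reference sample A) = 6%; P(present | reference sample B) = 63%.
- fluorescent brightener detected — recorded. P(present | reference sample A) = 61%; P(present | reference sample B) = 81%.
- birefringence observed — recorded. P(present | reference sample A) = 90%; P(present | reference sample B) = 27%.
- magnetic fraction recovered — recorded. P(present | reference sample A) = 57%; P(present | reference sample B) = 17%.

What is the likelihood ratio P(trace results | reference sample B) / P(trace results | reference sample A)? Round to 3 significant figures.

Joint likelihood of the trace result pattern under each hypothesis:
  reference sample B: 0.63 × 0.81 × 0.27 × 0.17 = 0.023423
  reference sample A: 0.06 × 0.61 × 0.90 × 0.57 = 0.018776
Bayes factor = 0.023423 / 0.018776 ≈ 1.25

1.25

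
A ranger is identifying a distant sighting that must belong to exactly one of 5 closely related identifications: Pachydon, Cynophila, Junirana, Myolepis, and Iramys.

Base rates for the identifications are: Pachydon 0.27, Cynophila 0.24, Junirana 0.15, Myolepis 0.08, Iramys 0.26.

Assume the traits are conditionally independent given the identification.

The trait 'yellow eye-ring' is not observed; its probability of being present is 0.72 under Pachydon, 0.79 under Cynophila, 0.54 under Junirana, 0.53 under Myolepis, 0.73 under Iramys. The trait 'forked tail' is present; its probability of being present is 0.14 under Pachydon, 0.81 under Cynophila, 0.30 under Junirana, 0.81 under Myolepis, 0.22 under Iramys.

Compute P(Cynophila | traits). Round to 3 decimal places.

0.346

For each hypothesis, the unnormalized posterior weight is prior × product of the trait likelihoods (using 1 − P(present | H) for each absent trait):
  Pachydon: 0.27 × (1 − 0.72) × 0.14 = 0.010584
  Cynophila: 0.24 × (1 − 0.79) × 0.81 = 0.040824
  Junirana: 0.15 × (1 − 0.54) × 0.30 = 0.0207
  Myolepis: 0.08 × (1 − 0.53) × 0.81 = 0.030456
  Iramys: 0.26 × (1 − 0.73) × 0.22 = 0.015444
Normalizing constant Z = 0.010584 + 0.040824 + 0.0207 + 0.030456 + 0.015444 = 0.11801.
P(Cynophila | evidence) = 0.040824 / 0.11801 ≈ 0.346.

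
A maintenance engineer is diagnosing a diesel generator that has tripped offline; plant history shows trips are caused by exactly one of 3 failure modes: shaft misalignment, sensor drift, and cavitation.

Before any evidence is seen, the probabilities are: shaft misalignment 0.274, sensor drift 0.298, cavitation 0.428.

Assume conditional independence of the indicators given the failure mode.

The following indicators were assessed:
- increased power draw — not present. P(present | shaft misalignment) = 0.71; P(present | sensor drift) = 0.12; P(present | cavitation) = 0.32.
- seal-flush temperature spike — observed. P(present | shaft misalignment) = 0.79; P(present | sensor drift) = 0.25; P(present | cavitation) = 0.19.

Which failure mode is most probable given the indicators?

Multiply each prior by the joint likelihood of the indicator pattern (using 1 − P(present | H) for each absent indicator):
  shaft misalignment: 0.274 × (1 − 0.71) × 0.79 = 0.062773
  sensor drift: 0.298 × (1 − 0.12) × 0.25 = 0.06556
  cavitation: 0.428 × (1 − 0.32) × 0.19 = 0.055298
Normalizing constant Z = 0.062773 + 0.06556 + 0.055298 = 0.18363.
P(shaft misalignment | evidence) ≈ 0.062773 / 0.18363 ≈ 0.342
P(sensor drift | evidence) ≈ 0.06556 / 0.18363 ≈ 0.357
P(cavitation | evidence) ≈ 0.055298 / 0.18363 ≈ 0.301
The largest is 0.357, so sensor drift is most probable.

sensor drift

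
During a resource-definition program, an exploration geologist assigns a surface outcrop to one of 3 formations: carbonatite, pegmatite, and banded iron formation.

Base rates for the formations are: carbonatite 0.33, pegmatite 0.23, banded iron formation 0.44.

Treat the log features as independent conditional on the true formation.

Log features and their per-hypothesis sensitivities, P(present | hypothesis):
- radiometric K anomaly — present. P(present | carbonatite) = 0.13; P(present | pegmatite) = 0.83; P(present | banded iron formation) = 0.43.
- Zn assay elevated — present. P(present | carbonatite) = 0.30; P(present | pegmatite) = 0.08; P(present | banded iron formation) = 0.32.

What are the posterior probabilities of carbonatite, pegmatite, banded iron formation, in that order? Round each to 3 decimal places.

For each hypothesis, the unnormalized posterior weight is prior × product of the log feature likelihoods:
  carbonatite: 0.33 × 0.13 × 0.30 = 0.01287
  pegmatite: 0.23 × 0.83 × 0.08 = 0.015272
  banded iron formation: 0.44 × 0.43 × 0.32 = 0.060544
Marginal likelihood of the evidence = 0.088686.
P(carbonatite | evidence) = 0.01287 / 0.088686 ≈ 0.145
P(pegmatite | evidence) = 0.015272 / 0.088686 ≈ 0.172
P(banded iron formation | evidence) = 0.060544 / 0.088686 ≈ 0.683

0.145, 0.172, 0.683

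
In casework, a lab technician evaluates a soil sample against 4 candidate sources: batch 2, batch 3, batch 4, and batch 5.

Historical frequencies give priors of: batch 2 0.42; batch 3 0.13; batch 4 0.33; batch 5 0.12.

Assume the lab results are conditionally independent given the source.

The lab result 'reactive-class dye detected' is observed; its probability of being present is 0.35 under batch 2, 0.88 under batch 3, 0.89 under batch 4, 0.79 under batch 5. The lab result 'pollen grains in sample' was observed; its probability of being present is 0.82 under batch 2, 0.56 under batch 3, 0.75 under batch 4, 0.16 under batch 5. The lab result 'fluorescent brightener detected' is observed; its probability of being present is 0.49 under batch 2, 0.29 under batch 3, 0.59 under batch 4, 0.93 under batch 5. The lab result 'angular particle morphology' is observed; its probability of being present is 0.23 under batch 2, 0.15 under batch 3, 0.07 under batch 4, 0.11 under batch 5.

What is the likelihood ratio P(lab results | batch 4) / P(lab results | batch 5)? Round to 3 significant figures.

2.13

Take the product of per-lab result likelihoods under each hypothesis, then divide.
  batch 4: 0.89 × 0.75 × 0.59 × 0.07 = 0.027568
  batch 5: 0.79 × 0.16 × 0.93 × 0.11 = 0.012931
Bayes factor = 0.027568 / 0.012931 ≈ 2.13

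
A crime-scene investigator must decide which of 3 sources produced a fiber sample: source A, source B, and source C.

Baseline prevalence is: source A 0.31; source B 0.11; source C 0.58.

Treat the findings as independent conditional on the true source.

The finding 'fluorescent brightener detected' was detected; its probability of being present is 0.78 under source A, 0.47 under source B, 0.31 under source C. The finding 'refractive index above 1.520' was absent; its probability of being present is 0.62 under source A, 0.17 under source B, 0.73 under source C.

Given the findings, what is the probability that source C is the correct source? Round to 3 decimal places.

By Bayes' rule with conditional independence, the unnormalized weight for each hypothesis is prior × ∏ likelihoods (using 1 − P(present | H) for each absent finding):
  source A: 0.31 × 0.78 × (1 − 0.62) = 0.091884
  source B: 0.11 × 0.47 × (1 − 0.17) = 0.042911
  source C: 0.58 × 0.31 × (1 − 0.73) = 0.048546
Normalizing constant Z = 0.091884 + 0.042911 + 0.048546 = 0.18334.
P(source C | evidence) = 0.048546 / 0.18334 ≈ 0.265.

0.265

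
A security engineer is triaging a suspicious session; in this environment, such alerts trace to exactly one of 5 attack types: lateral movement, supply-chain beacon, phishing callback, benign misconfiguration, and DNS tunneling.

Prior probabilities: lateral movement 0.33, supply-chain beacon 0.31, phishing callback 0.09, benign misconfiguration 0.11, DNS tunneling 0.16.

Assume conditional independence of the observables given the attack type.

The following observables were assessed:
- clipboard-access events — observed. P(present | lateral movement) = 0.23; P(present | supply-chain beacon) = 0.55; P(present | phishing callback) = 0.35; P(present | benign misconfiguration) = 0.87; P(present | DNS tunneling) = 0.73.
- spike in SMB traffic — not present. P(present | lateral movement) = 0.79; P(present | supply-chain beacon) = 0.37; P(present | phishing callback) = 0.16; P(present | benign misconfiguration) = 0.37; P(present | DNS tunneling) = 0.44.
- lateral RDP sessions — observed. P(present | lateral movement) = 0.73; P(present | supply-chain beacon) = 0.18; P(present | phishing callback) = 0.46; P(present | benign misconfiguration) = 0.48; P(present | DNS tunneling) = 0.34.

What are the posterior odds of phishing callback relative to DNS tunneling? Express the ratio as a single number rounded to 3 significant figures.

0.547

Posterior odds equal prior odds times the likelihood ratio; only the two competing hypotheses matter (using 1 − P(present | H) for each absent observable).
  phishing callback: 0.09 × 0.35 × (1 − 0.16) × 0.46 = 0.012172
  DNS tunneling: 0.16 × 0.73 × (1 − 0.44) × 0.34 = 0.022239
Posterior odds = 0.012172 / 0.022239 ≈ 0.547.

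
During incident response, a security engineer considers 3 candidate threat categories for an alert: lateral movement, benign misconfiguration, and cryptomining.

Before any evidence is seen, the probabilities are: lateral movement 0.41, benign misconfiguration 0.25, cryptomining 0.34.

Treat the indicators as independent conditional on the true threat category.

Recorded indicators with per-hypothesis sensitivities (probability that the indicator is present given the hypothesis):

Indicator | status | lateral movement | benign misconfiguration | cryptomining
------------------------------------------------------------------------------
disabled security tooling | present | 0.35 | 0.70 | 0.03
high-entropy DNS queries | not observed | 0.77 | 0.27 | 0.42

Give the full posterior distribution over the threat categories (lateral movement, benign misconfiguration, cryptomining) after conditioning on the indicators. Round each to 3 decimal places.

0.198, 0.766, 0.035

For each hypothesis, the unnormalized posterior weight is prior × product of the indicator likelihoods (using 1 − P(present | H) for each absent indicator):
  lateral movement: 0.41 × 0.35 × (1 − 0.77) = 0.033005
  benign misconfiguration: 0.25 × 0.70 × (1 − 0.27) = 0.12775
  cryptomining: 0.34 × 0.03 × (1 − 0.42) = 0.005916
Normalizing constant Z = 0.033005 + 0.12775 + 0.005916 = 0.16667.
P(lateral movement | evidence) = 0.033005 / 0.16667 ≈ 0.198
P(benign misconfiguration | evidence) = 0.12775 / 0.16667 ≈ 0.766
P(cryptomining | evidence) = 0.005916 / 0.16667 ≈ 0.035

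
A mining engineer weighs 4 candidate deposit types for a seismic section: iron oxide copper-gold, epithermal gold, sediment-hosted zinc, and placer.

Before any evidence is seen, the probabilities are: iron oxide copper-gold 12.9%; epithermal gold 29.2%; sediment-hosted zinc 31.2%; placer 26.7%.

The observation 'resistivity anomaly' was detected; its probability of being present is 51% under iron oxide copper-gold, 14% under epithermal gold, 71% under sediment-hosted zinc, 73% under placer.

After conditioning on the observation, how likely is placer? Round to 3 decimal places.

0.373

Multiply each prior by the likelihood of the observation:
  iron oxide copper-gold: 0.129 × 0.51 = 0.06579
  epithermal gold: 0.292 × 0.14 = 0.04088
  sediment-hosted zinc: 0.312 × 0.71 = 0.22152
  placer: 0.267 × 0.73 = 0.19491
Marginal likelihood of the evidence = 0.5231.
P(placer | evidence) = 0.19491 / 0.5231 ≈ 0.373.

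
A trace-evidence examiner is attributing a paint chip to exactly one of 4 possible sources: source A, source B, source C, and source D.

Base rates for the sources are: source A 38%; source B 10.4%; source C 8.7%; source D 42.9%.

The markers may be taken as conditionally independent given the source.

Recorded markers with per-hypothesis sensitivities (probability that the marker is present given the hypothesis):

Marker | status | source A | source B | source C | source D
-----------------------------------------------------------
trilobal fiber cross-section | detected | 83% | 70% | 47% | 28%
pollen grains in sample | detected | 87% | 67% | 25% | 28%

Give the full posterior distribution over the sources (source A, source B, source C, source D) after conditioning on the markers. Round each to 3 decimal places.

0.748, 0.133, 0.028, 0.092

Multiply each prior by the joint likelihood of the marker pattern:
  source A: 0.380 × 0.83 × 0.87 = 0.2744
  source B: 0.104 × 0.70 × 0.67 = 0.048776
  source C: 0.087 × 0.47 × 0.25 = 0.010222
  source D: 0.429 × 0.28 × 0.28 = 0.033634
Normalizing constant Z = 0.2744 + 0.048776 + 0.010222 + 0.033634 = 0.36703.
P(source A | evidence) = 0.2744 / 0.36703 ≈ 0.748
P(source B | evidence) = 0.048776 / 0.36703 ≈ 0.133
P(source C | evidence) = 0.010222 / 0.36703 ≈ 0.028
P(source D | evidence) = 0.033634 / 0.36703 ≈ 0.092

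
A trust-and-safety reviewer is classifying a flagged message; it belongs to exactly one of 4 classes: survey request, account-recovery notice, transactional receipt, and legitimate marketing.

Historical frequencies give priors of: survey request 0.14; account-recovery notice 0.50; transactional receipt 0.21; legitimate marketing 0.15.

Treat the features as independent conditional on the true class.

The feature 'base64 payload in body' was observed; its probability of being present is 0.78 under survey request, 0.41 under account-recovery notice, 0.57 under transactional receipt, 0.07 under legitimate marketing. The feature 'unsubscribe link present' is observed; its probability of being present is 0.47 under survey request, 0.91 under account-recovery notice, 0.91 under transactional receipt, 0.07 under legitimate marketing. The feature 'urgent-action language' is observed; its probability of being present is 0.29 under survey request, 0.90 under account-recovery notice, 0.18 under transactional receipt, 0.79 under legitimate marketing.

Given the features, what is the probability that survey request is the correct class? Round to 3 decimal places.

For each hypothesis, the unnormalized posterior weight is prior × product of the feature likelihoods:
  survey request: 0.14 × 0.78 × 0.47 × 0.29 = 0.014884
  account-recovery notice: 0.50 × 0.41 × 0.91 × 0.90 = 0.16789
  transactional receipt: 0.21 × 0.57 × 0.91 × 0.18 = 0.019607
  legitimate marketing: 0.15 × 0.07 × 0.07 × 0.79 = 0.00058065
Normalizing constant Z = 0.014884 + 0.16789 + 0.019607 + 0.00058065 = 0.20297.
P(survey request | evidence) = 0.014884 / 0.20297 ≈ 0.073.

0.073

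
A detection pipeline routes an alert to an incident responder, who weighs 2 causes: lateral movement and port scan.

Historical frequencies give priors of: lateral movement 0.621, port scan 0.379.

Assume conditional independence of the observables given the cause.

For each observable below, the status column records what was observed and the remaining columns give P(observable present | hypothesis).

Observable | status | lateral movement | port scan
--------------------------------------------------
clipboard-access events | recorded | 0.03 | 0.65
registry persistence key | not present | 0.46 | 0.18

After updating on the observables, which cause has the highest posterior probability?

port scan

For each hypothesis, the unnormalized posterior weight is prior × product of the observable likelihoods (using 1 − P(present | H) for each absent observable):
  lateral movement: 0.621 × 0.03 × (1 − 0.46) = 0.01006
  port scan: 0.379 × 0.65 × (1 − 0.18) = 0.20201
The unnormalized weights sum to 0.21207.
P(lateral movement | evidence) ≈ 0.01006 / 0.21207 ≈ 0.047
P(port scan | evidence) ≈ 0.20201 / 0.21207 ≈ 0.953
The largest is 0.953, so port scan is most probable.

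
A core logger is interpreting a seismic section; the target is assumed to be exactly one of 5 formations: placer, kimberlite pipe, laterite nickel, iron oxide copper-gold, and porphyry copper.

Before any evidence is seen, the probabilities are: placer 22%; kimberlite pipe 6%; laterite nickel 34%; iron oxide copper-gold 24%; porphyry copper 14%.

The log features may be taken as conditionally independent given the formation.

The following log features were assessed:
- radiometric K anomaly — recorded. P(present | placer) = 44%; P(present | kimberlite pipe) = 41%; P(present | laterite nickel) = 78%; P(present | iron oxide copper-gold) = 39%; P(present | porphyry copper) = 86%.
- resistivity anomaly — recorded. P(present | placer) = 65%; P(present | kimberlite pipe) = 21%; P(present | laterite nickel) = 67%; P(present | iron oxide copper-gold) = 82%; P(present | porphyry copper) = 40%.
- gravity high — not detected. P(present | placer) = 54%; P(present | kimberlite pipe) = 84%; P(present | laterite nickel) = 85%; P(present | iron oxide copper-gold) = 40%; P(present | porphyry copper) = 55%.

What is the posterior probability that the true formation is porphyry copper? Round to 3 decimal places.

By Bayes' rule with conditional independence, the unnormalized weight for each hypothesis is prior × ∏ likelihoods (using 1 − P(present | H) for each absent log feature):
  placer: 0.22 × 0.44 × 0.65 × (1 − 0.54) = 0.028943
  kimberlite pipe: 0.06 × 0.41 × 0.21 × (1 − 0.84) = 0.00082656
  laterite nickel: 0.34 × 0.78 × 0.67 × (1 − 0.85) = 0.026653
  iron oxide copper-gold: 0.24 × 0.39 × 0.82 × (1 − 0.40) = 0.046051
  porphyry copper: 0.14 × 0.86 × 0.40 × (1 − 0.55) = 0.021672
Normalizing constant Z = 0.028943 + 0.00082656 + 0.026653 + 0.046051 + 0.021672 = 0.12415.
P(porphyry copper | evidence) = 0.021672 / 0.12415 ≈ 0.175.

0.175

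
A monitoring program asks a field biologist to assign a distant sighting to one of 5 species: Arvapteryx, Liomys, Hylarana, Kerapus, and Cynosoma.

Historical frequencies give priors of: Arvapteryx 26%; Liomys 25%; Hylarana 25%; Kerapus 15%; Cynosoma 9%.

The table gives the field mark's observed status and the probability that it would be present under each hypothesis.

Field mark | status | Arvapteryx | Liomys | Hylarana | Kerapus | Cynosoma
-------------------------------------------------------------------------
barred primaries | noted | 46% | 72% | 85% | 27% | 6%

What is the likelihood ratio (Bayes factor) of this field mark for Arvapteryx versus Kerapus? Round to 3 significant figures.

1.70

Likelihood of this field mark under each hypothesis:
  Arvapteryx: 0.46
  Kerapus: 0.27
Bayes factor = 0.46 / 0.27 ≈ 1.70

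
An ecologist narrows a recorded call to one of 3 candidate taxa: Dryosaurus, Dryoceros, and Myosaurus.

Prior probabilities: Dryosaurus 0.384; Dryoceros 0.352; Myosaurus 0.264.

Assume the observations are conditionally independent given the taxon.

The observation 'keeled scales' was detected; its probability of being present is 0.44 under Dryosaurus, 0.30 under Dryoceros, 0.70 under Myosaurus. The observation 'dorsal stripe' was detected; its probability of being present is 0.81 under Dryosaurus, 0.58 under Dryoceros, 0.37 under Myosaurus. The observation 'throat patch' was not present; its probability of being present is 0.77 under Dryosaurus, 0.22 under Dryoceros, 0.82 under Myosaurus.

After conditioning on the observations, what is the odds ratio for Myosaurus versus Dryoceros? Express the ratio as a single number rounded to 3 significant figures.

Posterior odds equal prior odds times the likelihood ratio; only the two competing hypotheses matter (using 1 − P(present | H) for each absent observation).
  Myosaurus: 0.264 × 0.70 × 0.37 × (1 − 0.82) = 0.012308
  Dryoceros: 0.352 × 0.30 × 0.58 × (1 − 0.22) = 0.047773
Posterior odds = 0.012308 / 0.047773 ≈ 0.258.

0.258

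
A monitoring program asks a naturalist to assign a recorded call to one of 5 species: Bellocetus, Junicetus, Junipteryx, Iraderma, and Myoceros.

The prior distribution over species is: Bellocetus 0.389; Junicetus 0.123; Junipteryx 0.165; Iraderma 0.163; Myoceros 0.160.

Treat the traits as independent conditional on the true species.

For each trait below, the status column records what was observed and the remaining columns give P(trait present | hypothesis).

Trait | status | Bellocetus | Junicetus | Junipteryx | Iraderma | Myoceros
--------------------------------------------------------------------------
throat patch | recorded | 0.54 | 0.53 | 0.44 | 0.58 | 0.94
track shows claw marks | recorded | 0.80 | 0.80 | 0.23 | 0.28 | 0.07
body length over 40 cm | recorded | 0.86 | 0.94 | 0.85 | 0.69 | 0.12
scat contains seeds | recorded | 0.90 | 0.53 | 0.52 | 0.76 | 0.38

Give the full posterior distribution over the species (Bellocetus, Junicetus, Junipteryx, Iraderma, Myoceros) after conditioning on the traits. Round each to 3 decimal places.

Multiply each prior by the joint likelihood of the trait pattern:
  Bellocetus: 0.389 × 0.54 × 0.80 × 0.86 × 0.90 = 0.13007
  Junicetus: 0.123 × 0.53 × 0.80 × 0.94 × 0.53 = 0.025982
  Junipteryx: 0.165 × 0.44 × 0.23 × 0.85 × 0.52 = 0.0073805
  Iraderma: 0.163 × 0.58 × 0.28 × 0.69 × 0.76 = 0.013881
  Myoceros: 0.160 × 0.94 × 0.07 × 0.12 × 0.38 = 0.00048008
The unnormalized weights sum to 0.17779.
P(Bellocetus | evidence) = 0.13007 / 0.17779 ≈ 0.732
P(Junicetus | evidence) = 0.025982 / 0.17779 ≈ 0.146
P(Junipteryx | evidence) = 0.0073805 / 0.17779 ≈ 0.042
P(Iraderma | evidence) = 0.013881 / 0.17779 ≈ 0.078
P(Myoceros | evidence) = 0.00048008 / 0.17779 ≈ 0.003

0.732, 0.146, 0.042, 0.078, 0.003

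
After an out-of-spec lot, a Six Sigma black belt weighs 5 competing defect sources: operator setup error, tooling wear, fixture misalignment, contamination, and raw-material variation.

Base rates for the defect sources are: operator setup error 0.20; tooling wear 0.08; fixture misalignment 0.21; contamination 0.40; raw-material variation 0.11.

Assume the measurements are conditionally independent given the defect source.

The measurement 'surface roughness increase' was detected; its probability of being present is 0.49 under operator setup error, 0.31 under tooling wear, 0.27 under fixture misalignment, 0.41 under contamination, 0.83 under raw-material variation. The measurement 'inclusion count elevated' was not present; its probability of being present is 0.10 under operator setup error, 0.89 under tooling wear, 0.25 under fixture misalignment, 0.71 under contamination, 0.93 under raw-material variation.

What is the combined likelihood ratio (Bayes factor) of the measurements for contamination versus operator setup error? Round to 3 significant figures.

0.270

The Bayes factor is the ratio of the joint likelihoods of the measurement pattern under the two hypotheses (using 1 − P(present | H) for each absent measurement).
  contamination: 0.41 × (1 − 0.71) = 0.1189
  operator setup error: 0.49 × (1 − 0.10) = 0.441
Bayes factor = 0.1189 / 0.441 ≈ 0.270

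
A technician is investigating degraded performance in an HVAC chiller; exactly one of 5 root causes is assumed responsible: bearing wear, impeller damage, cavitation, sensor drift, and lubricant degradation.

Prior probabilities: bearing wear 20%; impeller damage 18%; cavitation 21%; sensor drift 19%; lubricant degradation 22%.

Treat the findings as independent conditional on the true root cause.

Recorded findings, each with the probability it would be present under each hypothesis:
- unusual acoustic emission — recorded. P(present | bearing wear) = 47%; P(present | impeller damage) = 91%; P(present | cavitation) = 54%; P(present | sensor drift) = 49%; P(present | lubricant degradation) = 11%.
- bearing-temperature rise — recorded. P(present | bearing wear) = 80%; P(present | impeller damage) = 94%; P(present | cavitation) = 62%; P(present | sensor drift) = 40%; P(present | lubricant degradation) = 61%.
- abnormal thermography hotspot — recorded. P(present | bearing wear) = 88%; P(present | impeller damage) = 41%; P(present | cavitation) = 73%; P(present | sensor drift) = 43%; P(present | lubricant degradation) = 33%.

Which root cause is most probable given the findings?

For each hypothesis, the unnormalized posterior weight is prior × product of the finding likelihoods:
  bearing wear: 0.20 × 0.47 × 0.80 × 0.88 = 0.066176
  impeller damage: 0.18 × 0.91 × 0.94 × 0.41 = 0.063129
  cavitation: 0.21 × 0.54 × 0.62 × 0.73 = 0.051325
  sensor drift: 0.19 × 0.49 × 0.40 × 0.43 = 0.016013
  lubricant degradation: 0.22 × 0.11 × 0.61 × 0.33 = 0.0048715
Marginal likelihood of the evidence = 0.20151.
P(bearing wear | evidence) ≈ 0.066176 / 0.20151 ≈ 0.328
P(impeller damage | evidence) ≈ 0.063129 / 0.20151 ≈ 0.313
P(cavitation | evidence) ≈ 0.051325 / 0.20151 ≈ 0.255
P(sensor drift | evidence) ≈ 0.016013 / 0.20151 ≈ 0.079
P(lubricant degradation | evidence) ≈ 0.0048715 / 0.20151 ≈ 0.024
The largest is 0.328, so bearing wear is most probable.

bearing wear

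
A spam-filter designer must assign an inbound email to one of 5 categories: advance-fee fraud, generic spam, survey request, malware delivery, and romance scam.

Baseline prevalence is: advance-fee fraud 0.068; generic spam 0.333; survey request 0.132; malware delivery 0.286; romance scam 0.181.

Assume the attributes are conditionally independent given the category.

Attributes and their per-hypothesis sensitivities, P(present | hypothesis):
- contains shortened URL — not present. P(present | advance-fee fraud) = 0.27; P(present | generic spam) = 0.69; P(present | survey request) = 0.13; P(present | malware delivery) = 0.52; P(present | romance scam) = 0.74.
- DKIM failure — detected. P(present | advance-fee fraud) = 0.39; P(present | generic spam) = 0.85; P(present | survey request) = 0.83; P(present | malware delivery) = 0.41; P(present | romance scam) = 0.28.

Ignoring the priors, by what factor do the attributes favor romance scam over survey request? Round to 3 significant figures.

Joint likelihood of the attribute pattern under each hypothesis (using 1 − P(present | H) for each absent attribute):
  romance scam: (1 − 0.74) × 0.28 = 0.0728
  survey request: (1 − 0.13) × 0.83 = 0.7221
Bayes factor = 0.0728 / 0.7221 ≈ 0.101

0.101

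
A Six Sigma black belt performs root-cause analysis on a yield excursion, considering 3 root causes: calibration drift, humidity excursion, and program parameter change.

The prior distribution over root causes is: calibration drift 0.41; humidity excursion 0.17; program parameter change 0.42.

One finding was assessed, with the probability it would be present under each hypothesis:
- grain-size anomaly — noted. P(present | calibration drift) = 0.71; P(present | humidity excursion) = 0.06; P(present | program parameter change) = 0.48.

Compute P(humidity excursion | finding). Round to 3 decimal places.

Multiply each prior by the likelihood of the finding:
  calibration drift: 0.41 × 0.71 = 0.2911
  humidity excursion: 0.17 × 0.06 = 0.0102
  program parameter change: 0.42 × 0.48 = 0.2016
Marginal likelihood of the evidence = 0.5029.
P(humidity excursion | evidence) = 0.0102 / 0.5029 ≈ 0.020.

0.020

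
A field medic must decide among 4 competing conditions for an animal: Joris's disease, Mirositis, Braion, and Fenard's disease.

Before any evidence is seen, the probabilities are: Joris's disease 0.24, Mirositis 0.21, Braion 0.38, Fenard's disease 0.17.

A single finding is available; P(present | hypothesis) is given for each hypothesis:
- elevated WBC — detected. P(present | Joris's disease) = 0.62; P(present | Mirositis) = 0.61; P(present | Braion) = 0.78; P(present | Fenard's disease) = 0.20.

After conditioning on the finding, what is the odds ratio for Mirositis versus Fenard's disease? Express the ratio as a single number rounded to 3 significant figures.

Unnormalized posterior weight (prior times the finding likelihood) for each of the two hypotheses:
  Mirositis: 0.21 × 0.61 = 0.1281
  Fenard's disease: 0.17 × 0.20 = 0.034
Odds(Mirositis : Fenard's disease) = 0.1281 / 0.034 ≈ 3.77.

3.77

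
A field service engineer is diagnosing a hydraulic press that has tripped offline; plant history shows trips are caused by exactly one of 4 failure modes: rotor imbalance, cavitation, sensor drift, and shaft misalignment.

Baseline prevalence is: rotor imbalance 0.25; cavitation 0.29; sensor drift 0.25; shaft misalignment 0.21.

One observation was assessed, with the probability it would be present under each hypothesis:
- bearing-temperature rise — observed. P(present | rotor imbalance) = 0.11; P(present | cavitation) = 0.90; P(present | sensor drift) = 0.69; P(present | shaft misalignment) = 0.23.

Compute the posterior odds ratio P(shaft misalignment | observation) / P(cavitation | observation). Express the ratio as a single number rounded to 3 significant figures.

The normalizing constant cancels in an odds ratio, so compute prior × likelihood for the two hypotheses only:
  shaft misalignment: 0.21 × 0.23 = 0.0483
  cavitation: 0.29 × 0.90 = 0.261
Odds(shaft misalignment : cavitation) = 0.0483 / 0.261 ≈ 0.185.

0.185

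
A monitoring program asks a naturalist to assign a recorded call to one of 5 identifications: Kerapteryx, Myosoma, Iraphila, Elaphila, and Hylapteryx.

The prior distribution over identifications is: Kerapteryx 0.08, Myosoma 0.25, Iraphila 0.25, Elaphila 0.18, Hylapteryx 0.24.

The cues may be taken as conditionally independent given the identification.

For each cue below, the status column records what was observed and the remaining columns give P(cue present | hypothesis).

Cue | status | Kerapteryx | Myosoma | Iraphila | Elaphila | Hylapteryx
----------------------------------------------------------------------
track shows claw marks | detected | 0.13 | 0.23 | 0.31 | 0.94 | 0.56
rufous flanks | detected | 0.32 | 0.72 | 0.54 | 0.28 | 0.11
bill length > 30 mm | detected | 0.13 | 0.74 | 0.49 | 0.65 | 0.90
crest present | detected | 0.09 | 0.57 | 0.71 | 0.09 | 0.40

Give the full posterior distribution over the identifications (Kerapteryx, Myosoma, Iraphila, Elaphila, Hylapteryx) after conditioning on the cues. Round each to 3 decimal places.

0.001, 0.435, 0.363, 0.069, 0.133

By Bayes' rule with conditional independence, the unnormalized weight for each hypothesis is prior × ∏ likelihoods:
  Kerapteryx: 0.08 × 0.13 × 0.32 × 0.13 × 0.09 = 3.8938e-05
  Myosoma: 0.25 × 0.23 × 0.72 × 0.74 × 0.57 = 0.017463
  Iraphila: 0.25 × 0.31 × 0.54 × 0.49 × 0.71 = 0.01456
  Elaphila: 0.18 × 0.94 × 0.28 × 0.65 × 0.09 = 0.0027715
  Hylapteryx: 0.24 × 0.56 × 0.11 × 0.90 × 0.40 = 0.0053222
The unnormalized weights sum to 0.040155.
P(Kerapteryx | evidence) = 3.8938e-05 / 0.040155 ≈ 0.001
P(Myosoma | evidence) = 0.017463 / 0.040155 ≈ 0.435
P(Iraphila | evidence) = 0.01456 / 0.040155 ≈ 0.363
P(Elaphila | evidence) = 0.0027715 / 0.040155 ≈ 0.069
P(Hylapteryx | evidence) = 0.0053222 / 0.040155 ≈ 0.133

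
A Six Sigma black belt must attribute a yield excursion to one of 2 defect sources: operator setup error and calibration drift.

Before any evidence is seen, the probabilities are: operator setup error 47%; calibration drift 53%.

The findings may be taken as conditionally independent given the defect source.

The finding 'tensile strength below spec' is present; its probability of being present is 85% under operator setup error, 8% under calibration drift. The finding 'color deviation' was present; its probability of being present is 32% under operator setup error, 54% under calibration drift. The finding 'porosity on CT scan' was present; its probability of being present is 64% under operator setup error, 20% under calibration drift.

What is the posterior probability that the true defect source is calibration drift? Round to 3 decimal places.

0.053

By Bayes' rule with conditional independence, the unnormalized weight for each hypothesis is prior × ∏ likelihoods:
  operator setup error: 0.47 × 0.85 × 0.32 × 0.64 = 0.081818
  calibration drift: 0.53 × 0.08 × 0.54 × 0.20 = 0.0045792
The unnormalized weights sum to 0.086397.
P(calibration drift | evidence) = 0.0045792 / 0.086397 ≈ 0.053.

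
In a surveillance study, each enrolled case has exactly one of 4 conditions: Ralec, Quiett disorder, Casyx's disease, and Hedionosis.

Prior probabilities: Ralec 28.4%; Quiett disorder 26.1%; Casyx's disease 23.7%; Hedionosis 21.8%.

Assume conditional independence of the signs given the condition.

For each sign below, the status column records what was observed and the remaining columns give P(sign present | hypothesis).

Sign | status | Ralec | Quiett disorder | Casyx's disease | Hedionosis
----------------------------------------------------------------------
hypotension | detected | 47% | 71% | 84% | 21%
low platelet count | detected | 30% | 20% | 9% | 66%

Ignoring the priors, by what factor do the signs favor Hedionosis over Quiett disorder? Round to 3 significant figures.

0.976

Take the product of per-sign likelihoods under each hypothesis, then divide.
  Hedionosis: 0.21 × 0.66 = 0.1386
  Quiett disorder: 0.71 × 0.20 = 0.142
Bayes factor = 0.1386 / 0.142 ≈ 0.976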